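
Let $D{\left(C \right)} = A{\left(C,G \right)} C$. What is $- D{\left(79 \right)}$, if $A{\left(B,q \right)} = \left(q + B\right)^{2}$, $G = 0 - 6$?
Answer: $-420991$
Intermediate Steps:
$G = -6$ ($G = 0 - 6 = -6$)
$A{\left(B,q \right)} = \left(B + q\right)^{2}$
$D{\left(C \right)} = C \left(-6 + C\right)^{2}$ ($D{\left(C \right)} = \left(C - 6\right)^{2} C = \left(-6 + C\right)^{2} C = C \left(-6 + C\right)^{2}$)
$- D{\left(79 \right)} = - 79 \left(-6 + 79\right)^{2} = - 79 \cdot 73^{2} = - 79 \cdot 5329 = \left(-1\right) 420991 = -420991$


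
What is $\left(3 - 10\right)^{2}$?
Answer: $49$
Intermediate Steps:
$\left(3 - 10\right)^{2} = \left(-7\right)^{2} = 49$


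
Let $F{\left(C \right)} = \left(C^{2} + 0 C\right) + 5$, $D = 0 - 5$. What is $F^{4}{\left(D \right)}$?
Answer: $810000$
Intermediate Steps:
$D = -5$ ($D = 0 - 5 = -5$)
$F{\left(C \right)} = 5 + C^{2}$ ($F{\left(C \right)} = \left(C^{2} + 0\right) + 5 = C^{2} + 5 = 5 + C^{2}$)
$F^{4}{\left(D \right)} = \left(5 + \left(-5\right)^{2}\right)^{4} = \left(5 + 25\right)^{4} = 30^{4} = 810000$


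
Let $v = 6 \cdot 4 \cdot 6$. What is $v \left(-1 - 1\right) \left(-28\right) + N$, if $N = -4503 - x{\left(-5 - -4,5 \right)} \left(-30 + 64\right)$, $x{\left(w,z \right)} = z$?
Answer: $3391$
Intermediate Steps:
$v = 144$ ($v = 24 \cdot 6 = 144$)
$N = -4673$ ($N = -4503 - 5 \left(-30 + 64\right) = -4503 - 5 \cdot 34 = -4503 - 170 = -4673$)
$v \left(-1 - 1\right) \left(-28\right) + N = 144 \left(-1 - 1\right) \left(-28\right) - 4673 = 144 \left(-2\right) \left(-28\right) - 4673 = \left(-288\right) \left(-28\right) - 4673 = 8064 - 4673 = 3391$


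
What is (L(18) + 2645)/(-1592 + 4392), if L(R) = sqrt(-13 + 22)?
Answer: 331/350 ≈ 0.94571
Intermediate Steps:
L(R) = 3 (L(R) = sqrt(9) = 3)
(L(18) + 2645)/(-1592 + 4392) = (3 + 2645)/(-1592 + 4392) = 2648/2800 = 2648*(1/2800) = 331/350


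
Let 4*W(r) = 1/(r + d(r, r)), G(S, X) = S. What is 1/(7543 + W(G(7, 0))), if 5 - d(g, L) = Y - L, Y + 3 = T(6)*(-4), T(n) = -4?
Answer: 24/181033 ≈ 0.00013257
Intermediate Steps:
Y = 13 (Y = -3 - 4*(-4) = -3 + 16 = 13)
d(g, L) = -8 + L (d(g, L) = 5 - (13 - L) = 5 + (-13 + L) = -8 + L)
W(r) = 1/(4*(-8 + 2*r)) (W(r) = 1/(4*(r + (-8 + r))) = 1/(4*(-8 + 2*r)))
1/(7543 + W(G(7, 0))) = 1/(7543 + 1/(8*(-4 + 7))) = 1/(7543 + (⅛)/3) = 1/(7543 + (⅛)*(⅓)) = 1/(7543 + 1/24) = 1/(181033/24) = 24/181033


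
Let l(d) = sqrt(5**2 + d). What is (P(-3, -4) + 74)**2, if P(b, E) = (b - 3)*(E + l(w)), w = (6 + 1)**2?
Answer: 12268 - 1176*sqrt(74) ≈ 2151.7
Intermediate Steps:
w = 49 (w = 7**2 = 49)
l(d) = sqrt(25 + d)
P(b, E) = (-3 + b)*(E + sqrt(74)) (P(b, E) = (b - 3)*(E + sqrt(25 + 49)) = (-3 + b)*(E + sqrt(74)))
(P(-3, -4) + 74)**2 = ((-3*(-4) - 3*sqrt(74) - 4*(-3) - 3*sqrt(74)) + 74)**2 = ((12 - 3*sqrt(74) + 12 - 3*sqrt(74)) + 74)**2 = ((24 - 6*sqrt(74)) + 74)**2 = (98 - 6*sqrt(74))**2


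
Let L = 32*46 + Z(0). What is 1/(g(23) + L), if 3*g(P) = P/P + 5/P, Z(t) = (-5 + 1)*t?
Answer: 69/101596 ≈ 0.00067916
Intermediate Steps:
Z(t) = -4*t
g(P) = 1/3 + 5/(3*P) (g(P) = (P/P + 5/P)/3 = (1 + 5/P)/3 = 1/3 + 5/(3*P))
L = 1472 (L = 32*46 - 4*0 = 1472 + 0 = 1472)
1/(g(23) + L) = 1/((1/3)*(5 + 23)/23 + 1472) = 1/((1/3)*(1/23)*28 + 1472) = 1/(28/69 + 1472) = 1/(101596/69) = 69/101596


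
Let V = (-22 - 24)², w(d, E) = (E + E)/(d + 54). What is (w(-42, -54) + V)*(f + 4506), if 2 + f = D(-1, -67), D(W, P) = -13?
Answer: 9462537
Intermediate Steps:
w(d, E) = 2*E/(54 + d) (w(d, E) = (2*E)/(54 + d) = 2*E/(54 + d))
V = 2116 (V = (-46)² = 2116)
f = -15 (f = -2 - 13 = -15)
(w(-42, -54) + V)*(f + 4506) = (2*(-54)/(54 - 42) + 2116)*(-15 + 4506) = (2*(-54)/12 + 2116)*4491 = (2*(-54)*(1/12) + 2116)*4491 = (-9 + 2116)*4491 = 2107*4491 = 9462537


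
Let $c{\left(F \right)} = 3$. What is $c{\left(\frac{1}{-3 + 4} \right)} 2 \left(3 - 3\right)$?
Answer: $0$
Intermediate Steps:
$c{\left(\frac{1}{-3 + 4} \right)} 2 \left(3 - 3\right) = 3 \cdot 2 \left(3 - 3\right) = 3 \cdot 2 \cdot 0 = 3 \cdot 0 = 0$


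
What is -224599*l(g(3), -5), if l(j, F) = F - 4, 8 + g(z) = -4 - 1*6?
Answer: 2021391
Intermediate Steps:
g(z) = -18 (g(z) = -8 + (-4 - 1*6) = -8 + (-4 - 6) = -8 - 10 = -18)
l(j, F) = -4 + F
-224599*l(g(3), -5) = -224599*(-4 - 5) = -224599*(-9) = 2021391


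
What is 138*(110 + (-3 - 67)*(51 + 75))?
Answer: -1201980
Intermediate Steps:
138*(110 + (-3 - 67)*(51 + 75)) = 138*(110 - 70*126) = 138*(110 - 8820) = 138*(-8710) = -1201980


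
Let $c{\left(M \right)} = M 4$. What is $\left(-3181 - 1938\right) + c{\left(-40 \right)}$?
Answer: $-5279$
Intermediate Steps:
$c{\left(M \right)} = 4 M$
$\left(-3181 - 1938\right) + c{\left(-40 \right)} = \left(-3181 - 1938\right) + 4 \left(-40\right) = \left(-3181 - 1938\right) - 160 = -5119 - 160 = -5279$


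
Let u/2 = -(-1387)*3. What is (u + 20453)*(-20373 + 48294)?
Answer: 803426775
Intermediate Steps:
u = 8322 (u = 2*(-(-1387)*3) = 2*(-1*(-4161)) = 2*4161 = 8322)
(u + 20453)*(-20373 + 48294) = (8322 + 20453)*(-20373 + 48294) = 28775*27921 = 803426775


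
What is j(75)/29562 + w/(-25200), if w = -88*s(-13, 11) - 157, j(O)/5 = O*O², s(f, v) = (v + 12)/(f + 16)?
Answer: 5318083573/74496240 ≈ 71.387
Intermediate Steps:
s(f, v) = (12 + v)/(16 + f)
j(O) = 5*O³ (j(O) = 5*(O*O²) = 5*O³)
w = -2495/3 (w = -88*(12 + 11)/(16 - 13) - 157 = -88*23/3 - 157 = -2024/3 - 157 = -2495/3 ≈ -831.67)
j(75)/29562 + w/(-25200) = (5*75³)/29562 - 2495/3/(-25200) = (5*421875)*(1/29562) - 2495/3*(-1/25200) = 2109375*(1/29562) + 499/15120 = 703125/9854 + 499/15120 = 5318083573/74496240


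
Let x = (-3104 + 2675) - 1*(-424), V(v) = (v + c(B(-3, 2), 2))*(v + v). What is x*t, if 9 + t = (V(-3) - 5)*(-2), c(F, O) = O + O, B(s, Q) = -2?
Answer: -65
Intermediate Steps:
c(F, O) = 2*O
V(v) = 2*v*(4 + v) (V(v) = (v + 2*2)*(v + v) = (v + 4)*(2*v) = (4 + v)*(2*v) = 2*v*(4 + v))
x = -5 (x = -429 + 424 = -5)
t = 13 (t = -9 + (2*(-3)*(4 - 3) - 5)*(-2) = -9 + (2*(-3)*1 - 5)*(-2) = -9 + (-6 - 5)*(-2) = -9 - 11*(-2) = -9 + 22 = 13)
x*t = -5*13 = -65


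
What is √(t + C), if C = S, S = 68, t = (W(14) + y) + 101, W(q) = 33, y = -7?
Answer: √195 ≈ 13.964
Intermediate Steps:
t = 127 (t = (33 - 7) + 101 = 26 + 101 = 127)
C = 68
√(t + C) = √(127 + 68) = √195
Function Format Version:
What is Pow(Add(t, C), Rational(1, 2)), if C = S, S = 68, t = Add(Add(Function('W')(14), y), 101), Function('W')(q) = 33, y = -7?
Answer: Pow(195, Rational(1, 2)) ≈ 13.964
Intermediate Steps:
t = 127 (t = Add(Add(33, -7), 101) = Add(26, 101) = 127)
C = 68
Pow(Add(t, C), Rational(1, 2)) = Pow(Add(127, 68), Rational(1, 2)) = Pow(195, Rational(1, 2))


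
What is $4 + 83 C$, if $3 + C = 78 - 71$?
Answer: $336$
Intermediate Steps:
$C = 4$ ($C = -3 + \left(78 - 71\right) = -3 + 7 = 4$)
$4 + 83 C = 4 + 83 \cdot 4 = 4 + 332 = 336$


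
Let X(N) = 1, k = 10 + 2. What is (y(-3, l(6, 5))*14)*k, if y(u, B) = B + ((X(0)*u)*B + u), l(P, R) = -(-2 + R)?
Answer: 504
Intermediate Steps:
l(P, R) = 2 - R
k = 12
y(u, B) = B + u + B*u (y(u, B) = B + ((1*u)*B + u) = B + (u*B + u) = B + (B*u + u) = B + (u + B*u) = B + u + B*u)
(y(-3, l(6, 5))*14)*k = (((2 - 1*5) - 3 + (2 - 1*5)*(-3))*14)*12 = (((2 - 5) - 3 + (2 - 5)*(-3))*14)*12 = ((-3 - 3 - 3*(-3))*14)*12 = ((-3 - 3 + 9)*14)*12 = (3*14)*12 = 42*12 = 504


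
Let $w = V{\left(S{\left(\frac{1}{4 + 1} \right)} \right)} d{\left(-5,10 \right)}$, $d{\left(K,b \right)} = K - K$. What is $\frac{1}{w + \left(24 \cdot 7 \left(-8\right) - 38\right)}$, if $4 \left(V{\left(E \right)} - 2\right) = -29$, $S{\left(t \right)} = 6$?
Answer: $- \frac{1}{1382} \approx -0.00072359$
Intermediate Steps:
$d{\left(K,b \right)} = 0$
$V{\left(E \right)} = - \frac{21}{4}$ ($V{\left(E \right)} = 2 + \frac{1}{4} \left(-29\right) = 2 - \frac{29}{4} = - \frac{21}{4}$)
$w = 0$ ($w = \left(- \frac{21}{4}\right) 0 = 0$)
$\frac{1}{w + \left(24 \cdot 7 \left(-8\right) - 38\right)} = \frac{1}{0 + \left(24 \cdot 7 \left(-8\right) - 38\right)} = \frac{1}{0 + \left(24 \left(-56\right) - 38\right)} = \frac{1}{0 - 1382} = \frac{1}{-1382} = - \frac{1}{1382}$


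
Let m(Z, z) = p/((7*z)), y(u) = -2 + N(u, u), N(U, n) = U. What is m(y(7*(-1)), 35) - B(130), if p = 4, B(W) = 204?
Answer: -49976/245 ≈ -203.98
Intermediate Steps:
y(u) = -2 + u
m(Z, z) = 4/(7*z)
m(y(7*(-1)), 35) - B(130) = (4/7)/35 - 1*204 = (4/7)*(1/35) - 204 = 4/245 - 204 = -49976/245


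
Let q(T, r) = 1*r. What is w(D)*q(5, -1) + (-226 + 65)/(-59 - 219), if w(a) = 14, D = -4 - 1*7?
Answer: -3731/278 ≈ -13.421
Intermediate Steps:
D = -11 (D = -4 - 7 = -11)
q(T, r) = r
w(D)*q(5, -1) + (-226 + 65)/(-59 - 219) = 14*(-1) + (-226 + 65)/(-59 - 219) = -14 - 161/(-278) = -14 - 161*(-1/278) = -14 + 161/278 = -3731/278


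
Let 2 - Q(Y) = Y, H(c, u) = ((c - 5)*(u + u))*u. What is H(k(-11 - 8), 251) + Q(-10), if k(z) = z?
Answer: -3024036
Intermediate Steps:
H(c, u) = 2*u²*(-5 + c) (H(c, u) = ((-5 + c)*(2*u))*u = (2*u*(-5 + c))*u = 2*u²*(-5 + c))
Q(Y) = 2 - Y
H(k(-11 - 8), 251) + Q(-10) = 2*251²*(-5 + (-11 - 8)) + (2 - 1*(-10)) = 2*63001*(-5 - 19) + (2 + 10) = 2*63001*(-24) + 12 = -3024048 + 12 = -3024036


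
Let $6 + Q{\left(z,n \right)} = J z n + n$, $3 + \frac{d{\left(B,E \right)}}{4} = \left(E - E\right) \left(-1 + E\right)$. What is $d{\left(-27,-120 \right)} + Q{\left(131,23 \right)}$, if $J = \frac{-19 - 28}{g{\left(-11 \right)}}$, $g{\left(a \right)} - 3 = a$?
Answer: $\frac{141651}{8} \approx 17706.0$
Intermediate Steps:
$g{\left(a \right)} = 3 + a$
$J = \frac{47}{8}$ ($J = \frac{-19 - 28}{3 - 11} = \frac{-19 - 28}{-8} = \left(-47\right) \left(- \frac{1}{8}\right) = \frac{47}{8} \approx 5.875$)
$d{\left(B,E \right)} = -12$ ($d{\left(B,E \right)} = -12 + 4 \left(E - E\right) \left(-1 + E\right) = -12 + 4 \cdot 0 \left(-1 + E\right) = -12 + 4 \cdot 0 = -12 + 0 = -12$)
$Q{\left(z,n \right)} = -6 + n + \frac{47 n z}{8}$ ($Q{\left(z,n \right)} = -6 + \left(\frac{47 z}{8} n + n\right) = -6 + \left(\frac{47 n z}{8} + n\right) = -6 + \left(n + \frac{47 n z}{8}\right) = -6 + n + \frac{47 n z}{8}$)
$d{\left(-27,-120 \right)} + Q{\left(131,23 \right)} = -12 + \left(-6 + 23 + \frac{47}{8} \cdot 23 \cdot 131\right) = -12 + \left(-6 + 23 + \frac{141611}{8}\right) = -12 + \frac{141747}{8} = \frac{141651}{8}$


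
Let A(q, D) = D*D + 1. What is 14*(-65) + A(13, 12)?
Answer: -765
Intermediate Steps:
A(q, D) = 1 + D² (A(q, D) = D² + 1 = 1 + D²)
14*(-65) + A(13, 12) = 14*(-65) + (1 + 12²) = -910 + (1 + 144) = -910 + 145 = -765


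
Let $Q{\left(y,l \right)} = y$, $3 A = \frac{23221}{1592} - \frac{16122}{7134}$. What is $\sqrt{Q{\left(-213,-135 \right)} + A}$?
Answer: $\frac{i \sqrt{187115664726158}}{946444} \approx 14.453 i$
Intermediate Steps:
$A = \frac{7777355}{1892888}$ ($A = \frac{\frac{23221}{1592} - \frac{16122}{7134}}{3} = \frac{23221 \cdot \frac{1}{1592} - \frac{2687}{1189}}{3} = \frac{\frac{23221}{1592} - \frac{2687}{1189}}{3} = \frac{1}{3} \cdot \frac{23332065}{1892888} = \frac{7777355}{1892888} \approx 4.1087$)
$\sqrt{Q{\left(-213,-135 \right)} + A} = \sqrt{-213 + \frac{7777355}{1892888}} = \sqrt{- \frac{395407789}{1892888}} = \frac{i \sqrt{187115664726158}}{946444}$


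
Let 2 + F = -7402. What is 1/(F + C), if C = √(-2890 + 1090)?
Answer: -617/4568418 - 5*I*√2/9136836 ≈ -0.00013506 - 7.7391e-7*I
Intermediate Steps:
F = -7404 (F = -2 - 7402 = -7404)
C = 30*I*√2 (C = √(-1800) = 30*I*√2 ≈ 42.426*I)
1/(F + C) = 1/(-7404 + 30*I*√2)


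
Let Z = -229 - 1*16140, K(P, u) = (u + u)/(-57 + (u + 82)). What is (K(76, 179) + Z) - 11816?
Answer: -2874691/102 ≈ -28183.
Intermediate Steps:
K(P, u) = 2*u/(25 + u) (K(P, u) = (2*u)/(-57 + (82 + u)) = (2*u)/(25 + u) = 2*u/(25 + u))
Z = -16369 (Z = -229 - 16140 = -16369)
(K(76, 179) + Z) - 11816 = (2*179/(25 + 179) - 16369) - 11816 = (2*179/204 - 16369) - 11816 = (2*179*(1/204) - 16369) - 11816 = (179/102 - 16369) - 11816 = -1669459/102 - 11816 = -2874691/102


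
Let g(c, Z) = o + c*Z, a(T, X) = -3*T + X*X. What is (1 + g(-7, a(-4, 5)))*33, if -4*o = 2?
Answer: -17061/2 ≈ -8530.5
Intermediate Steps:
o = -1/2 (o = -1/4*2 = -1/2 ≈ -0.50000)
a(T, X) = X**2 - 3*T (a(T, X) = -3*T + X**2 = X**2 - 3*T)
g(c, Z) = -1/2 + Z*c (g(c, Z) = -1/2 + c*Z = -1/2 + Z*c)
(1 + g(-7, a(-4, 5)))*33 = (1 + (-1/2 + (5**2 - 3*(-4))*(-7)))*33 = (1 + (-1/2 + (25 + 12)*(-7)))*33 = (1 + (-1/2 + 37*(-7)))*33 = (1 + (-1/2 - 259))*33 = (1 - 519/2)*33 = -517/2*33 = -17061/2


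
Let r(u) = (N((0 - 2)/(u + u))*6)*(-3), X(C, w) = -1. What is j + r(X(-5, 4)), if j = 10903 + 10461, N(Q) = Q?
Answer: 21346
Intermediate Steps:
j = 21364
r(u) = 18/u (r(u) = (((0 - 2)/(u + u))*6)*(-3) = (-2*1/(2*u)*6)*(-3) = (-1/u*6)*(-3) = -6/u*(-3) = 18/u)
j + r(X(-5, 4)) = 21364 + 18/(-1) = 21364 + 18*(-1) = 21364 - 18 = 21346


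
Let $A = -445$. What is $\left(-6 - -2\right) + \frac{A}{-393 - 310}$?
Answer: $- \frac{2367}{703} \approx -3.367$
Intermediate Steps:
$\left(-6 - -2\right) + \frac{A}{-393 - 310} = \left(-6 - -2\right) + \frac{1}{-393 - 310} \left(-445\right) = \left(-6 + 2\right) + \frac{1}{-703} \left(-445\right) = -4 - - \frac{445}{703} = -4 + \frac{445}{703} = - \frac{2367}{703}$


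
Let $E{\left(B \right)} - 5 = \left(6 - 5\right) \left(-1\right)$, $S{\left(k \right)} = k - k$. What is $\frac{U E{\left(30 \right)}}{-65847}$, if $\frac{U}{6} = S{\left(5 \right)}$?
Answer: $0$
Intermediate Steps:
$S{\left(k \right)} = 0$
$E{\left(B \right)} = 4$ ($E{\left(B \right)} = 5 + \left(6 - 5\right) \left(-1\right) = 5 + 1 \left(-1\right) = 5 - 1 = 4$)
$U = 0$ ($U = 6 \cdot 0 = 0$)
$\frac{U E{\left(30 \right)}}{-65847} = \frac{0 \cdot 4}{-65847} = 0 \left(- \frac{1}{65847}\right) = 0$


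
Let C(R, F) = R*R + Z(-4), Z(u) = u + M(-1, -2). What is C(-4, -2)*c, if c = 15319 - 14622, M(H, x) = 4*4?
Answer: 19516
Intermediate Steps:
M(H, x) = 16
Z(u) = 16 + u (Z(u) = u + 16 = 16 + u)
C(R, F) = 12 + R**2 (C(R, F) = R*R + (16 - 4) = R**2 + 12 = 12 + R**2)
c = 697
C(-4, -2)*c = (12 + (-4)**2)*697 = (12 + 16)*697 = 28*697 = 19516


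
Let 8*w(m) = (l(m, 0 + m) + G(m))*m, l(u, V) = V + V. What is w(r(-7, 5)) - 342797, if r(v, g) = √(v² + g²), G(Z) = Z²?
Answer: -685557/2 + 37*√74/4 ≈ -3.4270e+5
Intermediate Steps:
l(u, V) = 2*V
r(v, g) = √(g² + v²)
w(m) = m*(m² + 2*m)/8 (w(m) = ((2*(0 + m) + m²)*m)/8 = ((2*m + m²)*m)/8 = ((m² + 2*m)*m)/8 = (m*(m² + 2*m))/8 = m*(m² + 2*m)/8)
w(r(-7, 5)) - 342797 = (√(5² + (-7)²))²*(2 + √(5² + (-7)²))/8 - 342797 = (√(25 + 49))²*(2 + √(25 + 49))/8 - 342797 = (√74)²*(2 + √74)/8 - 342797 = (⅛)*74*(2 + √74) - 342797 = (37/2 + 37*√74/4) - 342797 = -685557/2 + 37*√74/4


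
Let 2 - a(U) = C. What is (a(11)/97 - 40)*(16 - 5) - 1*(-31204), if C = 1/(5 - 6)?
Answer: 2984141/97 ≈ 30764.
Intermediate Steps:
C = -1 (C = 1/(-1) = -1)
a(U) = 3 (a(U) = 2 - 1*(-1) = 2 + 1 = 3)
(a(11)/97 - 40)*(16 - 5) - 1*(-31204) = (3/97 - 40)*(16 - 5) - 1*(-31204) = (3*(1/97) - 40)*11 + 31204 = (3/97 - 40)*11 + 31204 = -3877/97*11 + 31204 = -42647/97 + 31204 = 2984141/97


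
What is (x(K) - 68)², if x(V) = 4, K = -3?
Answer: 4096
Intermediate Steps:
(x(K) - 68)² = (4 - 68)² = (-64)² = 4096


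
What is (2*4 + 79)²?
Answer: 7569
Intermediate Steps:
(2*4 + 79)² = (8 + 79)² = 87² = 7569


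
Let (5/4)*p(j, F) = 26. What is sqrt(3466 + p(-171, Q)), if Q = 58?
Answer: sqrt(87170)/5 ≈ 59.049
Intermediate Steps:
p(j, F) = 104/5 (p(j, F) = (4/5)*26 = 104/5)
sqrt(3466 + p(-171, Q)) = sqrt(3466 + 104/5) = sqrt(17434/5) = sqrt(87170)/5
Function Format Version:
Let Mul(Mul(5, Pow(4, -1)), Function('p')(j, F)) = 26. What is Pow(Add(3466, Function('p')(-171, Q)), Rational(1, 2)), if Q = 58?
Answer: Mul(Rational(1, 5), Pow(87170, Rational(1, 2))) ≈ 59.049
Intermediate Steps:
Function('p')(j, F) = Rational(104, 5) (Function('p')(j, F) = Mul(Rational(4, 5), 26) = Rational(104, 5))
Pow(Add(3466, Function('p')(-171, Q)), Rational(1, 2)) = Pow(Add(3466, Rational(104, 5)), Rational(1, 2)) = Pow(Rational(17434, 5), Rational(1, 2)) = Mul(Rational(1, 5), Pow(87170, Rational(1, 2)))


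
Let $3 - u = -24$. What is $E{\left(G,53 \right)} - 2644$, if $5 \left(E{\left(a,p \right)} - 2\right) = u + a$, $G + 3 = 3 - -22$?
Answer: $- \frac{13161}{5} \approx -2632.2$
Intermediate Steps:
$u = 27$ ($u = 3 - -24 = 3 + 24 = 27$)
$G = 22$ ($G = -3 + \left(3 - -22\right) = -3 + \left(3 + 22\right) = -3 + 25 = 22$)
$E{\left(a,p \right)} = \frac{37}{5} + \frac{a}{5}$ ($E{\left(a,p \right)} = 2 + \frac{27 + a}{5} = 2 + \left(\frac{27}{5} + \frac{a}{5}\right) = \frac{37}{5} + \frac{a}{5}$)
$E{\left(G,53 \right)} - 2644 = \left(\frac{37}{5} + \frac{1}{5} \cdot 22\right) - 2644 = \left(\frac{37}{5} + \frac{22}{5}\right) - 2644 = \frac{59}{5} - 2644 = - \frac{13161}{5}$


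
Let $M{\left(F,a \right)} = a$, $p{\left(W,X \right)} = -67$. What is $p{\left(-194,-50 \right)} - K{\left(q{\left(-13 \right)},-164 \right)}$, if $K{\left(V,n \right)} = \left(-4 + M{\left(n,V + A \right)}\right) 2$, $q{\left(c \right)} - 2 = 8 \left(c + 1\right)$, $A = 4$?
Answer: $121$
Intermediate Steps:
$q{\left(c \right)} = 10 + 8 c$ ($q{\left(c \right)} = 2 + 8 \left(c + 1\right) = 2 + 8 \left(1 + c\right) = 2 + \left(8 + 8 c\right) = 10 + 8 c$)
$K{\left(V,n \right)} = 2 V$ ($K{\left(V,n \right)} = \left(-4 + \left(V + 4\right)\right) 2 = \left(-4 + \left(4 + V\right)\right) 2 = V 2 = 2 V$)
$p{\left(-194,-50 \right)} - K{\left(q{\left(-13 \right)},-164 \right)} = -67 - 2 \left(10 + 8 \left(-13\right)\right) = -67 - 2 \left(10 - 104\right) = -67 - 2 \left(-94\right) = -67 - -188 = -67 + 188 = 121$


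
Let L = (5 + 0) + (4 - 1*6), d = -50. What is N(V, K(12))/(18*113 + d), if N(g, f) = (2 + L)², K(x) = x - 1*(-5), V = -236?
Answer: 25/1984 ≈ 0.012601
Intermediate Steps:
L = 3 (L = 5 + (4 - 6) = 5 - 2 = 3)
K(x) = 5 + x (K(x) = x + 5 = 5 + x)
N(g, f) = 25 (N(g, f) = (2 + 3)² = 5² = 25)
N(V, K(12))/(18*113 + d) = 25/(18*113 - 50) = 25/(2034 - 50) = 25/1984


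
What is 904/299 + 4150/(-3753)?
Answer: 2151862/1122147 ≈ 1.9176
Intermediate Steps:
904/299 + 4150/(-3753) = 904*(1/299) + 4150*(-1/3753) = 904/299 - 4150/3753 = 2151862/1122147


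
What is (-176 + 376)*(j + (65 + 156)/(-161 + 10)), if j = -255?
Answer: -7745200/151 ≈ -51293.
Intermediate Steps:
(-176 + 376)*(j + (65 + 156)/(-161 + 10)) = (-176 + 376)*(-255 + (65 + 156)/(-161 + 10)) = 200*(-255 + 221/(-151)) = 200*(-255 + 221*(-1/151)) = 200*(-255 - 221/151) = 200*(-38726/151) = -7745200/151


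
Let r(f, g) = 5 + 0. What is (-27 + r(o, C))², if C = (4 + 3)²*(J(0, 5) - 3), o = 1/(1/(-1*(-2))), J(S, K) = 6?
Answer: 484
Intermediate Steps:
o = 2 (o = 1/(1/2) = 1/(½) = 2)
C = 147 (C = (4 + 3)²*(6 - 3) = 7²*3 = 49*3 = 147)
r(f, g) = 5
(-27 + r(o, C))² = (-27 + 5)² = (-22)² = 484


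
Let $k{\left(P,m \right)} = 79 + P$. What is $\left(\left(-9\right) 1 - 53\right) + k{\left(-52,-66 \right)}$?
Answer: $-35$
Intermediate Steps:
$\left(\left(-9\right) 1 - 53\right) + k{\left(-52,-66 \right)} = \left(\left(-9\right) 1 - 53\right) + \left(79 - 52\right) = \left(-9 - 53\right) + 27 = -62 + 27 = -35$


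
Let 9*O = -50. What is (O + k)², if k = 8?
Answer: 484/81 ≈ 5.9753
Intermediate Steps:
O = -50/9 (O = (⅑)*(-50) = -50/9 ≈ -5.5556)
(O + k)² = (-50/9 + 8)² = (22/9)² = 484/81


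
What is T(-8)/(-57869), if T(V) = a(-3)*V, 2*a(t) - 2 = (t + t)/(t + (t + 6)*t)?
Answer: 10/57869 ≈ 0.00017280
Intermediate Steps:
a(t) = 1 + t/(t + t*(6 + t)) (a(t) = 1 + ((t + t)/(t + (t + 6)*t))/2 = 1 + ((2*t)/(t + (6 + t)*t))/2 = 1 + ((2*t)/(t + t*(6 + t)))/2 = 1 + (2*t/(t + t*(6 + t)))/2 = 1 + t/(t + t*(6 + t)))
T(V) = 5*V/4 (T(V) = ((8 - 3)/(7 - 3))*V = (5/4)*V = ((1/4)*5)*V = 5*V/4)
T(-8)/(-57869) = ((5/4)*(-8))/(-57869) = -10*(-1/57869) = 10/57869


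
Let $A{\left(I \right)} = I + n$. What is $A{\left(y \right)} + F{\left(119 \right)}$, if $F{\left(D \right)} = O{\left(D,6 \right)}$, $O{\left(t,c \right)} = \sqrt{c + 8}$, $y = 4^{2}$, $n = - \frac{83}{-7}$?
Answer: $\frac{195}{7} + \sqrt{14} \approx 31.599$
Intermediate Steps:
$n = \frac{83}{7}$ ($n = \left(-83\right) \left(- \frac{1}{7}\right) = \frac{83}{7} \approx 11.857$)
$y = 16$
$A{\left(I \right)} = \frac{83}{7} + I$ ($A{\left(I \right)} = I + \frac{83}{7} = \frac{83}{7} + I$)
$O{\left(t,c \right)} = \sqrt{8 + c}$
$F{\left(D \right)} = \sqrt{14}$ ($F{\left(D \right)} = \sqrt{8 + 6} = \sqrt{14}$)
$A{\left(y \right)} + F{\left(119 \right)} = \left(\frac{83}{7} + 16\right) + \sqrt{14} = \frac{195}{7} + \sqrt{14}$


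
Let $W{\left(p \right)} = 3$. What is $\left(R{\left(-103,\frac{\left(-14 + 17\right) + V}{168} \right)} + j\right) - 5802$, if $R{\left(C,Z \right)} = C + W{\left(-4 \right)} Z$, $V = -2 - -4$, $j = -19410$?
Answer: $- \frac{1417635}{56} \approx -25315.0$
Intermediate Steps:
$V = 2$ ($V = -2 + 4 = 2$)
$R{\left(C,Z \right)} = C + 3 Z$
$\left(R{\left(-103,\frac{\left(-14 + 17\right) + V}{168} \right)} + j\right) - 5802 = \left(\left(-103 + 3 \frac{\left(-14 + 17\right) + 2}{168}\right) - 19410\right) - 5802 = \left(\left(-103 + 3 \left(3 + 2\right) \frac{1}{168}\right) - 19410\right) - 5802 = \left(\left(-103 + 3 \cdot 5 \cdot \frac{1}{168}\right) - 19410\right) - 5802 = \left(\left(-103 + 3 \cdot \frac{5}{168}\right) - 19410\right) - 5802 = \left(\left(-103 + \frac{5}{56}\right) - 19410\right) - 5802 = \left(- \frac{5763}{56} - 19410\right) - 5802 = - \frac{1092723}{56} - 5802 = - \frac{1417635}{56}$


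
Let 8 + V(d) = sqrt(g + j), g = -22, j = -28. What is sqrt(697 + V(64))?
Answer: sqrt(689 + 5*I*sqrt(2)) ≈ 26.249 + 0.1347*I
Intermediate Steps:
V(d) = -8 + 5*I*sqrt(2) (V(d) = -8 + sqrt(-22 - 28) = -8 + sqrt(-50) = -8 + 5*I*sqrt(2))
sqrt(697 + V(64)) = sqrt(697 + (-8 + 5*I*sqrt(2))) = sqrt(689 + 5*I*sqrt(2))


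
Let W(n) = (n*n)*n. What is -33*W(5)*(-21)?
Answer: 86625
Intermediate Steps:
W(n) = n³ (W(n) = n²*n = n³)
-33*W(5)*(-21) = -33*5³*(-21) = -33*125*(-21) = -4125*(-21) = 86625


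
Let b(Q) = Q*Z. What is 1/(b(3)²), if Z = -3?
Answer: 1/81 ≈ 0.012346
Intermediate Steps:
b(Q) = -3*Q (b(Q) = Q*(-3) = -3*Q)
1/(b(3)²) = 1/((-3*3)²) = 1/((-9)²) = 1/81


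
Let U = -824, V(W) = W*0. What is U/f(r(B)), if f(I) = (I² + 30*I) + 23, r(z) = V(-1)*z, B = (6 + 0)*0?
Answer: -824/23 ≈ -35.826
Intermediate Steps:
V(W) = 0
B = 0 (B = 6*0 = 0)
r(z) = 0 (r(z) = 0*z = 0)
f(I) = 23 + I² + 30*I
U/f(r(B)) = -824/(23 + 0² + 30*0) = -824/(23 + 0 + 0) = -824/23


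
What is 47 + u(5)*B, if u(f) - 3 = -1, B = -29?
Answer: -11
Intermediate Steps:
u(f) = 2 (u(f) = 3 - 1 = 2)
47 + u(5)*B = 47 + 2*(-29) = 47 - 58 = -11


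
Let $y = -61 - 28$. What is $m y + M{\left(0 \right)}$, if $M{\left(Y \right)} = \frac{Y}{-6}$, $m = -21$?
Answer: $1869$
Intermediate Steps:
$M{\left(Y \right)} = - \frac{Y}{6}$ ($M{\left(Y \right)} = Y \left(- \frac{1}{6}\right) = - \frac{Y}{6}$)
$y = -89$
$m y + M{\left(0 \right)} = \left(-21\right) \left(-89\right) - 0 = 1869 + 0 = 1869$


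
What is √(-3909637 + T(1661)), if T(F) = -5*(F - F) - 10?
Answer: I*√3909647 ≈ 1977.3*I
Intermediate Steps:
T(F) = -10 (T(F) = -5*0 - 10 = 0 - 10 = -10)
√(-3909637 + T(1661)) = √(-3909637 - 10) = √(-3909647) = I*√3909647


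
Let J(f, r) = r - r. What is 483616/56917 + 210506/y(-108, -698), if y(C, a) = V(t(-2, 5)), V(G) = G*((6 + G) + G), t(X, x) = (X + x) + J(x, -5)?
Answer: 857055727/146358 ≈ 5855.9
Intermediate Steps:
J(f, r) = 0
t(X, x) = X + x (t(X, x) = (X + x) + 0 = X + x)
V(G) = G*(6 + 2*G)
y(C, a) = 36 (y(C, a) = 2*(-2 + 5)*(3 + (-2 + 5)) = 2*3*(3 + 3) = 2*3*6 = 36)
483616/56917 + 210506/y(-108, -698) = 483616/56917 + 210506/36 = 483616*(1/56917) + 210506*(1/36) = 69088/8131 + 105253/18 = 857055727/146358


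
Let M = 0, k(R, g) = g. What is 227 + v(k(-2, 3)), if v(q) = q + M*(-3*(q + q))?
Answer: 230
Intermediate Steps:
v(q) = q (v(q) = q + 0*(-3*(q + q)) = q + 0*(-6*q) = q + 0 = q)
227 + v(k(-2, 3)) = 227 + 3 = 230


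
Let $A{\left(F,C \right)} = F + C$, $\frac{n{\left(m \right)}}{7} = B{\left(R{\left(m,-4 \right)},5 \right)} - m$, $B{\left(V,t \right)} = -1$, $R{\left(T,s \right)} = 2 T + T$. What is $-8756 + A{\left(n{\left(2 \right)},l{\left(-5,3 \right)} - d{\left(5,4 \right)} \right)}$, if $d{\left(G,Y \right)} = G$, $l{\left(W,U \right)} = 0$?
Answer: $-8782$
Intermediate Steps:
$R{\left(T,s \right)} = 3 T$
$n{\left(m \right)} = -7 - 7 m$ ($n{\left(m \right)} = 7 \left(-1 - m\right) = -7 - 7 m$)
$A{\left(F,C \right)} = C + F$
$-8756 + A{\left(n{\left(2 \right)},l{\left(-5,3 \right)} - d{\left(5,4 \right)} \right)} = -8756 + \left(\left(0 - 5\right) - 21\right) = -8756 - 26 = -8782$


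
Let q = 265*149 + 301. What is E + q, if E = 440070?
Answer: 479856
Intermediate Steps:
q = 39786 (q = 39485 + 301 = 39786)
E + q = 440070 + 39786 = 479856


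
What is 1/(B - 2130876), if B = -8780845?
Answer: -1/10911721 ≈ -9.1645e-8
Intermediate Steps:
1/(B - 2130876) = 1/(-8780845 - 2130876) = 1/(-10911721) = -1/10911721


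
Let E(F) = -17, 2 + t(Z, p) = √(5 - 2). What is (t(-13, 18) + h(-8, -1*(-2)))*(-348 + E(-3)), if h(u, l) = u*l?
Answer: 6570 - 365*√3 ≈ 5937.8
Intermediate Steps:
t(Z, p) = -2 + √3 (t(Z, p) = -2 + √(5 - 2) = -2 + √3)
h(u, l) = l*u
(t(-13, 18) + h(-8, -1*(-2)))*(-348 + E(-3)) = ((-2 + √3) - 1*(-2)*(-8))*(-348 - 17) = ((-2 + √3) + 2*(-8))*(-365) = ((-2 + √3) - 16)*(-365) = (-18 + √3)*(-365) = 6570 - 365*√3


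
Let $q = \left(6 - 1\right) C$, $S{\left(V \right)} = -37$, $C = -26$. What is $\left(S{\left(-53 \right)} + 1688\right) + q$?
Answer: $1521$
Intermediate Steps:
$q = -130$ ($q = \left(6 - 1\right) \left(-26\right) = 5 \left(-26\right) = -130$)
$\left(S{\left(-53 \right)} + 1688\right) + q = \left(-37 + 1688\right) - 130 = 1651 - 130 = 1521$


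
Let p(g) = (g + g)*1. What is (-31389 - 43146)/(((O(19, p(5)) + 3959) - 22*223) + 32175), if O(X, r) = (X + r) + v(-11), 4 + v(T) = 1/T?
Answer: -273295/114594 ≈ -2.3849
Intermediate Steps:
v(T) = -4 + 1/T
p(g) = 2*g (p(g) = (2*g)*1 = 2*g)
O(X, r) = -45/11 + X + r (O(X, r) = (X + r) + (-4 + 1/(-11)) = (X + r) + (-4 - 1/11) = (X + r) - 45/11 = -45/11 + X + r)
(-31389 - 43146)/(((O(19, p(5)) + 3959) - 22*223) + 32175) = (-31389 - 43146)/((((-45/11 + 19 + 2*5) + 3959) - 22*223) + 32175) = -74535/((((-45/11 + 19 + 10) + 3959) - 4906) + 32175) = -74535/(((274/11 + 3959) - 4906) + 32175) = -74535/((43823/11 - 4906) + 32175) = -74535/(-10143/11 + 32175) = -74535/343782/11 = -74535*11/343782 = -273295/114594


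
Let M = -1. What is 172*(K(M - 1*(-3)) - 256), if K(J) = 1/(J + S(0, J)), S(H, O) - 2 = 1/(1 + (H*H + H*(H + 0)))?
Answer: -219988/5 ≈ -43998.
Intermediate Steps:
S(H, O) = 2 + 1/(1 + 2*H²) (S(H, O) = 2 + 1/(1 + (H*H + H*(H + 0))) = 2 + 1/(1 + (H² + H*H)) = 2 + 1/(1 + (H² + H²)) = 2 + 1/(1 + 2*H²))
K(J) = 1/(3 + J) (K(J) = 1/(J + (3 + 4*0²)/(1 + 2*0²)) = 1/(J + (3 + 4*0)/(1 + 2*0)) = 1/(J + (3 + 0)/(1 + 0)) = 1/(J + 3/1) = 1/(J + 1*3) = 1/(J + 3) = 1/(3 + J))
172*(K(M - 1*(-3)) - 256) = 172*(1/(3 + (-1 - 1*(-3))) - 256) = 172*(1/(3 + (-1 + 3)) - 256) = 172*(1/(3 + 2) - 256) = 172*(1/5 - 256) = 172*(⅕ - 256) = 172*(-1279/5) = -219988/5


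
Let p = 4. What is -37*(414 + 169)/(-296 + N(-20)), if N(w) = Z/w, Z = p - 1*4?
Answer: 583/8 ≈ 72.875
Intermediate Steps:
Z = 0 (Z = 4 - 1*4 = 4 - 4 = 0)
N(w) = 0 (N(w) = 0/w = 0)
-37*(414 + 169)/(-296 + N(-20)) = -37*(414 + 169)/(-296 + 0) = -21571/(-296) = -21571*(-1)/296 = -37*(-583/296) = 583/8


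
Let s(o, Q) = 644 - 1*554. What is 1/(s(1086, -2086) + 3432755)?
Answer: 1/3432845 ≈ 2.9130e-7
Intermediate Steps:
s(o, Q) = 90 (s(o, Q) = 644 - 554 = 90)
1/(s(1086, -2086) + 3432755) = 1/(90 + 3432755) = 1/3432845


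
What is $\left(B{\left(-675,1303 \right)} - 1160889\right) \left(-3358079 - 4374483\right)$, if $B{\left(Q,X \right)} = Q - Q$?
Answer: $8976646167618$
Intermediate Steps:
$B{\left(Q,X \right)} = 0$
$\left(B{\left(-675,1303 \right)} - 1160889\right) \left(-3358079 - 4374483\right) = \left(0 - 1160889\right) \left(-3358079 - 4374483\right) = \left(-1160889\right) \left(-7732562\right) = 8976646167618$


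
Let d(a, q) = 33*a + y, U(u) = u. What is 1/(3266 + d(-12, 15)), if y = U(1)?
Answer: 1/2871 ≈ 0.00034831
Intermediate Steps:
y = 1
d(a, q) = 1 + 33*a (d(a, q) = 33*a + 1 = 1 + 33*a)
1/(3266 + d(-12, 15)) = 1/(3266 + (1 + 33*(-12))) = 1/(3266 + (1 - 396)) = 1/(3266 - 395) = 1/2871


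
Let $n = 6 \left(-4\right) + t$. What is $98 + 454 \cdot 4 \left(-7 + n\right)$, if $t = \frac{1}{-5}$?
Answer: $- \frac{282806}{5} \approx -56561.0$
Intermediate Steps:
$t = - \frac{1}{5} \approx -0.2$
$n = - \frac{121}{5}$ ($n = 6 \left(-4\right) - \frac{1}{5} = -24 - \frac{1}{5} = - \frac{121}{5} \approx -24.2$)
$98 + 454 \cdot 4 \left(-7 + n\right) = 98 + 454 \cdot 4 \left(-7 - \frac{121}{5}\right) = 98 + 454 \cdot 4 \left(- \frac{156}{5}\right) = 98 + 454 \left(- \frac{624}{5}\right) = 98 - \frac{283296}{5} = - \frac{282806}{5}$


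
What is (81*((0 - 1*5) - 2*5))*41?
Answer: -49815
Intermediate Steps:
(81*((0 - 1*5) - 2*5))*41 = (81*((0 - 5) - 10))*41 = (81*(-5 - 10))*41 = (81*(-15))*41 = -1215*41 = -49815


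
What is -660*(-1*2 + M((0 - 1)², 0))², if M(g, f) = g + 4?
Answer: -5940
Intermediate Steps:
M(g, f) = 4 + g
-660*(-1*2 + M((0 - 1)², 0))² = -660*(-1*2 + (4 + (0 - 1)²))² = -660*(-2 + (4 + (-1)²))² = -660*(-2 + (4 + 1))² = -660*(-2 + 5)² = -660*3² = -660*9 = -5940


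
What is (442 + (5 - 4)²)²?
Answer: 196249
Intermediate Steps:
(442 + (5 - 4)²)² = (442 + 1²)² = (442 + 1)² = 443² = 196249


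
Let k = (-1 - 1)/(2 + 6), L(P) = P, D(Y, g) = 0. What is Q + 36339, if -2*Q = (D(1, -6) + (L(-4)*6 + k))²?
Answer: 1153439/32 ≈ 36045.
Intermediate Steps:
k = -¼ (k = -2/8 = -2*⅛ = -¼ ≈ -0.25000)
Q = -9409/32 (Q = -(0 + (-4*6 - ¼))²/2 = -(0 + (-24 - ¼))²/2 = -(0 - 97/4)²/2 = -(-97/4)²/2 = -½*9409/16 = -9409/32 ≈ -294.03)
Q + 36339 = -9409/32 + 36339 = 1153439/32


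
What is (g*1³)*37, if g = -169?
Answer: -6253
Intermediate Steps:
(g*1³)*37 = -169*1³*37 = -169*1*37 = -169*37 = -6253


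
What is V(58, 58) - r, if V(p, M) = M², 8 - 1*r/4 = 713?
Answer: 6184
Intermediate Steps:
r = -2820 (r = 32 - 4*713 = 32 - 2852 = -2820)
V(58, 58) - r = 58² - 1*(-2820) = 3364 + 2820 = 6184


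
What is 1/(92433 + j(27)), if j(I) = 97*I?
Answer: 1/95052 ≈ 1.0521e-5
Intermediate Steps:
1/(92433 + j(27)) = 1/(92433 + 97*27) = 1/(92433 + 2619) = 1/95052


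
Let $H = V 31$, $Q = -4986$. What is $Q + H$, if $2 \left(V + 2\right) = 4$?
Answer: $-4986$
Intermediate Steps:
$V = 0$ ($V = -2 + \frac{1}{2} \cdot 4 = -2 + 2 = 0$)
$H = 0$ ($H = 0 \cdot 31 = 0$)
$Q + H = -4986 + 0 = -4986$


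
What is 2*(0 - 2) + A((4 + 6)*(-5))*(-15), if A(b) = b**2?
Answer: -37504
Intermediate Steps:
2*(0 - 2) + A((4 + 6)*(-5))*(-15) = 2*(0 - 2) + ((4 + 6)*(-5))**2*(-15) = 2*(-2) + (10*(-5))**2*(-15) = -4 + (-50)**2*(-15) = -4 + 2500*(-15) = -4 - 37500 = -37504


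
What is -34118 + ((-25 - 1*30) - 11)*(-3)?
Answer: -33920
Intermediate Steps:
-34118 + ((-25 - 1*30) - 11)*(-3) = -34118 + ((-25 - 30) - 11)*(-3) = -34118 + (-55 - 11)*(-3) = -34118 - 66*(-3) = -34118 + 198 = -33920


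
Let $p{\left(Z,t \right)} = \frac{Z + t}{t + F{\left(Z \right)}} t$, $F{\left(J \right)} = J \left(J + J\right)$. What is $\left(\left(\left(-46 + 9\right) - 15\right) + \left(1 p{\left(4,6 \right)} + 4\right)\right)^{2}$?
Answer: $\frac{777924}{361} \approx 2154.9$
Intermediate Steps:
$F{\left(J \right)} = 2 J^{2}$ ($F{\left(J \right)} = J 2 J = 2 J^{2}$)
$p{\left(Z,t \right)} = \frac{t \left(Z + t\right)}{t + 2 Z^{2}}$ ($p{\left(Z,t \right)} = \frac{Z + t}{t + 2 Z^{2}} t = \frac{t \left(Z + t\right)}{t + 2 Z^{2}}$)
$\left(\left(\left(-46 + 9\right) - 15\right) + \left(1 p{\left(4,6 \right)} + 4\right)\right)^{2} = \left(\left(\left(-46 + 9\right) - 15\right) + \left(1 \frac{6 \left(4 + 6\right)}{6 + 2 \cdot 4^{2}} + 4\right)\right)^{2} = \left(\left(-37 - 15\right) + \left(1 \cdot 6 \frac{1}{6 + 2 \cdot 16} \cdot 10 + 4\right)\right)^{2} = \left(-52 + \left(1 \cdot 6 \frac{1}{6 + 32} \cdot 10 + 4\right)\right)^{2} = \left(-52 + \left(1 \cdot 6 \cdot \frac{1}{38} \cdot 10 + 4\right)\right)^{2} = \left(-52 + \left(1 \cdot \frac{30}{19} + 4\right)\right)^{2} = \left(-52 + \left(\frac{30}{19} + 4\right)\right)^{2} = \left(-52 + \frac{106}{19}\right)^{2} = \left(- \frac{882}{19}\right)^{2} = \frac{777924}{361}$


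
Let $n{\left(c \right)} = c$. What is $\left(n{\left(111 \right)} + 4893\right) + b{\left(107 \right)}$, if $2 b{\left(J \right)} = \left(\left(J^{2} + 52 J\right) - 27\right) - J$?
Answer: $\frac{26887}{2} \approx 13444.0$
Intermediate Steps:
$b{\left(J \right)} = - \frac{27}{2} + \frac{J^{2}}{2} + \frac{51 J}{2}$ ($b{\left(J \right)} = \frac{\left(\left(J^{2} + 52 J\right) - 27\right) - J}{2} = \frac{\left(-27 + J^{2} + 52 J\right) - J}{2} = \frac{-27 + J^{2} + 51 J}{2} = - \frac{27}{2} + \frac{J^{2}}{2} + \frac{51 J}{2}$)
$\left(n{\left(111 \right)} + 4893\right) + b{\left(107 \right)} = \left(111 + 4893\right) + \left(- \frac{27}{2} + \frac{107^{2}}{2} + \frac{51}{2} \cdot 107\right) = 5004 + \left(- \frac{27}{2} + \frac{1}{2} \cdot 11449 + \frac{5457}{2}\right) = 5004 + \left(- \frac{27}{2} + \frac{11449}{2} + \frac{5457}{2}\right) = 5004 + \frac{16879}{2} = \frac{26887}{2}$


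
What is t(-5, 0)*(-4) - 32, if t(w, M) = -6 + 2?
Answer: -16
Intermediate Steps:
t(w, M) = -4
t(-5, 0)*(-4) - 32 = -4*(-4) - 32 = 16 - 32 = -16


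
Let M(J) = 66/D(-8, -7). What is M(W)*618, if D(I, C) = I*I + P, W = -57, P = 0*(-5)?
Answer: 10197/16 ≈ 637.31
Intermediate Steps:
P = 0
D(I, C) = I**2 (D(I, C) = I*I + 0 = I**2 + 0 = I**2)
M(J) = 33/32 (M(J) = 66/((-8)**2) = 66/64 = 66*(1/64) = 33/32)
M(W)*618 = (33/32)*618 = 10197/16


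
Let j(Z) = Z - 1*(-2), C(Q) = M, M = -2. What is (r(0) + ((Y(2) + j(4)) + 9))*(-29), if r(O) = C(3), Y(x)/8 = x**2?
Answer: -1305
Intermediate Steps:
C(Q) = -2
Y(x) = 8*x**2
r(O) = -2
j(Z) = 2 + Z (j(Z) = Z + 2 = 2 + Z)
(r(0) + ((Y(2) + j(4)) + 9))*(-29) = (-2 + ((8*2**2 + (2 + 4)) + 9))*(-29) = (-2 + ((8*4 + 6) + 9))*(-29) = (-2 + ((32 + 6) + 9))*(-29) = (-2 + (38 + 9))*(-29) = (-2 + 47)*(-29) = 45*(-29) = -1305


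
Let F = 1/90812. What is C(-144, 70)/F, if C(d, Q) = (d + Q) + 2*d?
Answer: -32873944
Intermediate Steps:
F = 1/90812 ≈ 1.1012e-5
C(d, Q) = Q + 3*d (C(d, Q) = (Q + d) + 2*d = Q + 3*d)
C(-144, 70)/F = (70 + 3*(-144))/(1/90812) = (70 - 432)*90812 = -362*90812 = -32873944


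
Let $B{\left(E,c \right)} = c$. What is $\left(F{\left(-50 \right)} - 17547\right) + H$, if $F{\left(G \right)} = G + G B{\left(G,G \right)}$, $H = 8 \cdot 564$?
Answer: $-10585$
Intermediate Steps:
$H = 4512$
$F{\left(G \right)} = G + G^{2}$ ($F{\left(G \right)} = G + G G = G + G^{2}$)
$\left(F{\left(-50 \right)} - 17547\right) + H = \left(- 50 \left(1 - 50\right) - 17547\right) + 4512 = \left(\left(-50\right) \left(-49\right) - 17547\right) + 4512 = \left(2450 - 17547\right) + 4512 = -15097 + 4512 = -10585$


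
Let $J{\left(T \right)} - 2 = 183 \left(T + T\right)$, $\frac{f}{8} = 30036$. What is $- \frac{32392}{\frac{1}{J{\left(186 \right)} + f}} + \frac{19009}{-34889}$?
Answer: $- \frac{348491967885617}{34889} \approx -9.9886 \cdot 10^{9}$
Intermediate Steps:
$f = 240288$ ($f = 8 \cdot 30036 = 240288$)
$J{\left(T \right)} = 2 + 366 T$ ($J{\left(T \right)} = 2 + 183 \left(T + T\right) = 2 + 183 \cdot 2 T = 2 + 366 T$)
$- \frac{32392}{\frac{1}{J{\left(186 \right)} + f}} + \frac{19009}{-34889} = - \frac{32392}{\frac{1}{\left(2 + 366 \cdot 186\right) + 240288}} + \frac{19009}{-34889} = - \frac{32392}{\frac{1}{\left(2 + 68076\right) + 240288}} + 19009 \left(- \frac{1}{34889}\right) = - \frac{32392}{\frac{1}{68078 + 240288}} - \frac{19009}{34889} = - \frac{32392}{\frac{1}{308366}} - \frac{19009}{34889} = - 32392 \frac{1}{\frac{1}{308366}} - \frac{19009}{34889} = \left(-32392\right) 308366 - \frac{19009}{34889} = -9988591472 - \frac{19009}{34889} = - \frac{348491967885617}{34889}$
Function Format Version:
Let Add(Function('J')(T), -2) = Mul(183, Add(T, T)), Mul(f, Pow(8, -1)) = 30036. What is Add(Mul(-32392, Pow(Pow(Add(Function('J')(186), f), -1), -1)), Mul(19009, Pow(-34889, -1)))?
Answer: Rational(-348491967885617, 34889) ≈ -9.9886e+9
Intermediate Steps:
f = 240288 (f = Mul(8, 30036) = 240288)
Function('J')(T) = Add(2, Mul(366, T)) (Function('J')(T) = Add(2, Mul(183, Add(T, T))) = Add(2, Mul(183, Mul(2, T))) = Add(2, Mul(366, T)))
Add(Mul(-32392, Pow(Pow(Add(Function('J')(186), f), -1), -1)), Mul(19009, Pow(-34889, -1))) = Add(Mul(-32392, Pow(Pow(Add(Add(2, Mul(366, 186)), 240288), -1), -1)), Mul(19009, Pow(-34889, -1))) = Add(Mul(-32392, Pow(Pow(Add(Add(2, 68076), 240288), -1), -1)), Mul(19009, Rational(-1, 34889))) = Add(Mul(-32392, Pow(Pow(Add(68078, 240288), -1), -1)), Rational(-19009, 34889)) = Add(Mul(-32392, Pow(Pow(308366, -1), -1)), Rational(-19009, 34889)) = Add(Mul(-32392, Pow(Rational(1, 308366), -1)), Rational(-19009, 34889)) = Add(Mul(-32392, 308366), Rational(-19009, 34889)) = Add(-9988591472, Rational(-19009, 34889)) = Rational(-348491967885617, 34889)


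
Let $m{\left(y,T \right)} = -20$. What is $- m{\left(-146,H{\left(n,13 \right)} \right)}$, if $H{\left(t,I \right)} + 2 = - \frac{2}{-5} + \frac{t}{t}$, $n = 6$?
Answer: $20$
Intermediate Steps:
$H{\left(t,I \right)} = - \frac{3}{5}$ ($H{\left(t,I \right)} = -2 + \left(- \frac{2}{-5} + \frac{t}{t}\right) = -2 + \left(\left(-2\right) \left(- \frac{1}{5}\right) + 1\right) = -2 + \left(\frac{2}{5} + 1\right) = -2 + \frac{7}{5} = - \frac{3}{5}$)
$- m{\left(-146,H{\left(n,13 \right)} \right)} = \left(-1\right) \left(-20\right) = 20$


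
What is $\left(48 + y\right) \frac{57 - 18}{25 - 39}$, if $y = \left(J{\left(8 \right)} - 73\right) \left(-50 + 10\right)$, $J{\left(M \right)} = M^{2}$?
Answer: $- \frac{7956}{7} \approx -1136.6$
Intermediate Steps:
$y = 360$ ($y = \left(8^{2} - 73\right) \left(-50 + 10\right) = \left(64 - 73\right) \left(-40\right) = \left(-9\right) \left(-40\right) = 360$)
$\left(48 + y\right) \frac{57 - 18}{25 - 39} = \left(48 + 360\right) \frac{57 - 18}{25 - 39} = 408 \frac{39}{-14} = 408 \cdot 39 \left(- \frac{1}{14}\right) = 408 \left(- \frac{39}{14}\right) = - \frac{7956}{7}$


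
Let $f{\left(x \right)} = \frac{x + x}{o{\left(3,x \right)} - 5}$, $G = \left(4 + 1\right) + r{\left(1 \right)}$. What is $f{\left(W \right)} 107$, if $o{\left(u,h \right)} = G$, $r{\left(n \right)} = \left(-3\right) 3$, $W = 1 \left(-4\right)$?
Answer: $\frac{856}{9} \approx 95.111$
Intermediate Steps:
$W = -4$
$r{\left(n \right)} = -9$
$G = -4$ ($G = \left(4 + 1\right) - 9 = 5 - 9 = -4$)
$o{\left(u,h \right)} = -4$
$f{\left(x \right)} = - \frac{2 x}{9}$ ($f{\left(x \right)} = \frac{x + x}{-4 - 5} = \frac{2 x}{-9} = 2 x \left(- \frac{1}{9}\right) = - \frac{2 x}{9}$)
$f{\left(W \right)} 107 = \left(- \frac{2}{9}\right) \left(-4\right) 107 = \frac{8}{9} \cdot 107 = \frac{856}{9}$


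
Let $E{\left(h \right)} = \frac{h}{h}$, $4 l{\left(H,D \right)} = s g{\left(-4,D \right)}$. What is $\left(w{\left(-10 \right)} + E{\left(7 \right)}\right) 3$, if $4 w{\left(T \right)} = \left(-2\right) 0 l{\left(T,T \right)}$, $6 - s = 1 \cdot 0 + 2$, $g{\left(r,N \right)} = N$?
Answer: $3$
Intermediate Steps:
$s = 4$ ($s = 6 - \left(1 \cdot 0 + 2\right) = 6 - \left(0 + 2\right) = 6 - 2 = 4$)
$l{\left(H,D \right)} = D$ ($l{\left(H,D \right)} = \frac{4 D}{4} = D$)
$w{\left(T \right)} = 0$ ($w{\left(T \right)} = \frac{\left(-2\right) 0 T}{4} = \frac{0 T}{4} = \frac{1}{4} \cdot 0 = 0$)
$E{\left(h \right)} = 1$
$\left(w{\left(-10 \right)} + E{\left(7 \right)}\right) 3 = \left(0 + 1\right) 3 = 1 \cdot 3 = 3$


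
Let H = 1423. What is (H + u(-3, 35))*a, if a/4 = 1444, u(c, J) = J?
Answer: 8421408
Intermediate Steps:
a = 5776 (a = 4*1444 = 5776)
(H + u(-3, 35))*a = (1423 + 35)*5776 = 1458*5776 = 8421408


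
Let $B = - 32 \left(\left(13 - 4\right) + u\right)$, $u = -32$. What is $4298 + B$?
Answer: $5034$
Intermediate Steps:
$B = 736$ ($B = - 32 \left(\left(13 - 4\right) - 32\right) = - 32 \left(9 - 32\right) = \left(-32\right) \left(-23\right) = 736$)
$4298 + B = 4298 + 736 = 5034$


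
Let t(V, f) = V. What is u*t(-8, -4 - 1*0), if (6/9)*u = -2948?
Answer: 35376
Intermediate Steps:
u = -4422 (u = (3/2)*(-2948) = -4422)
u*t(-8, -4 - 1*0) = -4422*(-8) = 35376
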